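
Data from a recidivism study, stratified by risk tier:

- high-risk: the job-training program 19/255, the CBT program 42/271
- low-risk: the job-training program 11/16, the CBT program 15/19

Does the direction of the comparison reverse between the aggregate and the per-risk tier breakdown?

High-risk: the job-training program 19/255 = 7.5%, the CBT program 42/271 = 15.5% → the CBT program
Low-risk: the job-training program 11/16 = 68.8%, the CBT program 15/19 = 78.9% → the CBT program
Overall: the job-training program 30/271 = 11.1%, the CBT program 57/290 = 19.7% → the CBT program
The CBT program wins overall and in every risk group — no reversal.

No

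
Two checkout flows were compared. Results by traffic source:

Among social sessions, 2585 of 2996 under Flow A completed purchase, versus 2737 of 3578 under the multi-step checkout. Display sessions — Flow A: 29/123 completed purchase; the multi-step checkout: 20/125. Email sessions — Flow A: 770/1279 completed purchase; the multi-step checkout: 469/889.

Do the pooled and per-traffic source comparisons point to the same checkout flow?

Social: Flow A 2585/2996 = 86.3%, the multi-step checkout 2737/3578 = 76.5% → Flow A
Display: Flow A 29/123 = 23.6%, the multi-step checkout 20/125 = 16.0% → Flow A
Email: Flow A 770/1279 = 60.2%, the multi-step checkout 469/889 = 52.8% → Flow A
Overall: Flow A 3384/4398 = 76.9%, the multi-step checkout 3226/4592 = 70.3% → Flow A
Flow A wins overall and in every traffic group — no reversal.

Yes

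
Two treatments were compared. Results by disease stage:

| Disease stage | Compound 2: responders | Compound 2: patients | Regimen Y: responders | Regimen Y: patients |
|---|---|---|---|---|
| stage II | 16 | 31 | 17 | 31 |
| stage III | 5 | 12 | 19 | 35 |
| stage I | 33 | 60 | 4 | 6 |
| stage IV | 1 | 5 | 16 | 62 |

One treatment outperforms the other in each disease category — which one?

Regimen Y

Stage II: Compound 2 16/31 = 51.6%, Regimen Y 17/31 = 54.8% → Regimen Y
Stage III: Compound 2 5/12 = 41.7%, Regimen Y 19/35 = 54.3% → Regimen Y
Stage I: Compound 2 33/60 = 55.0%, Regimen Y 4/6 = 66.7% → Regimen Y
Stage IV: Compound 2 1/5 = 20.0%, Regimen Y 16/62 = 25.8% → Regimen Y
Regimen Y has the higher rate in all 4 groups.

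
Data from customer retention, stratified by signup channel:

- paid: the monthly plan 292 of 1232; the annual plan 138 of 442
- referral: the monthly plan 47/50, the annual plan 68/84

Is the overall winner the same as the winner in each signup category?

No

Paid: the monthly plan 292/1232 = 23.7%, the annual plan 138/442 = 31.2% → the annual plan
Referral: the monthly plan 47/50 = 94.0%, the annual plan 68/84 = 81.0% → the monthly plan
Overall: the monthly plan 339/1282 = 26.4%, the annual plan 206/526 = 39.2% → the annual plan
Neither sweeps: the monthly plan wins 1 of 2 groups, the annual plan wins 1. The annual plan wins overall but not every group — no Simpson reversal.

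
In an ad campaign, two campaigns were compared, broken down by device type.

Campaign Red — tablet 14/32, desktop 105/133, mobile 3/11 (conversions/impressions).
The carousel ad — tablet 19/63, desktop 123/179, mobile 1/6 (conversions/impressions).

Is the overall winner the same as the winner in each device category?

Tablet: Campaign Red 14/32 = 43.8%, the carousel ad 19/63 = 30.2% → Campaign Red
Desktop: Campaign Red 105/133 = 78.9%, the carousel ad 123/179 = 68.7% → Campaign Red
Mobile: Campaign Red 3/11 = 27.3%, the carousel ad 1/6 = 16.7% → Campaign Red
Overall: Campaign Red 122/176 = 69.3%, the carousel ad 143/248 = 57.7% → Campaign Red
Campaign Red wins overall and in every device group — no reversal.

Yes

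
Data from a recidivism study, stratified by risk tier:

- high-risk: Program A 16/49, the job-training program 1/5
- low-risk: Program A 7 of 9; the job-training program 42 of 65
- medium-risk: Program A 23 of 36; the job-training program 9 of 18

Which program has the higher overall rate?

High-risk: Program A 16/49 = 32.7%, the job-training program 1/5 = 20.0% → Program A
Low-risk: Program A 7/9 = 77.8%, the job-training program 42/65 = 64.6% → Program A
Medium-risk: Program A 23/36 = 63.9%, the job-training program 9/18 = 50.0% → Program A
Overall: Program A 46/94 = 48.9%, the job-training program 52/88 = 59.1% → the job-training program
(Program A wins every risk group but the job-training program wins overall — Program A's participants skew toward the low-rate high-risk group.)

the job-training program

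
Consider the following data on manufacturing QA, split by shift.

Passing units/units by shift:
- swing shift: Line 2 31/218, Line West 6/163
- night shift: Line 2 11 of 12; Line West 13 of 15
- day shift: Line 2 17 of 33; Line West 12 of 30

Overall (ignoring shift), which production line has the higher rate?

Line 2

Swing shift: Line 2 31/218 = 14.2%, Line West 6/163 = 3.7% → Line 2
Night shift: Line 2 11/12 = 91.7%, Line West 13/15 = 86.7% → Line 2
Day shift: Line 2 17/33 = 51.5%, Line West 12/30 = 40.0% → Line 2
Overall: Line 2 59/263 = 22.4%, Line West 31/208 = 14.9% → Line 2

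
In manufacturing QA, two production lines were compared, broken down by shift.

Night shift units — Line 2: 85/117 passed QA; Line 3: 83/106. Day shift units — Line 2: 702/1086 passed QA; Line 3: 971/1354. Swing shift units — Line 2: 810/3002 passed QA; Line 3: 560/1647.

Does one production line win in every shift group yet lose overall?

Night shift: Line 2 85/117 = 72.6%, Line 3 83/106 = 78.3% → Line 3
Day shift: Line 2 702/1086 = 64.6%, Line 3 971/1354 = 71.7% → Line 3
Swing shift: Line 2 810/3002 = 27.0%, Line 3 560/1647 = 34.0% → Line 3
Overall: Line 2 1597/4205 = 38.0%, Line 3 1614/3107 = 51.9% → Line 3
Line 3 wins overall and in every shift group — no reversal.

No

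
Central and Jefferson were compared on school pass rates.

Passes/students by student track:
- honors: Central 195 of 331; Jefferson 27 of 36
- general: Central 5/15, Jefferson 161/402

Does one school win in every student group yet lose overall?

Honors: Central 195/331 = 58.9%, Jefferson 27/36 = 75.0% → Jefferson
General: Central 5/15 = 33.3%, Jefferson 161/402 = 40.0% → Jefferson
Overall: Central 200/346 = 57.8%, Jefferson 188/438 = 42.9% → Central
Jefferson wins each student group but Central wins overall — the comparison reverses. Jefferson's students skew toward general, which has a lower base rate.

Yes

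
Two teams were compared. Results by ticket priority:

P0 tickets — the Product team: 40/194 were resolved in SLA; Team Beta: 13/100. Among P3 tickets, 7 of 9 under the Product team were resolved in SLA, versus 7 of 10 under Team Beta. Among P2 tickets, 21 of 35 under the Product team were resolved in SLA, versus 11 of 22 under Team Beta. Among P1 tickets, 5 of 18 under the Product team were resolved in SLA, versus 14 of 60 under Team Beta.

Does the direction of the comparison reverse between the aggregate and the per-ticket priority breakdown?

No

P0: the Product team 40/194 = 20.6%, Team Beta 13/100 = 13.0% → the Product team
P3: the Product team 7/9 = 77.8%, Team Beta 7/10 = 70.0% → the Product team
P2: the Product team 21/35 = 60.0%, Team Beta 11/22 = 50.0% → the Product team
P1: the Product team 5/18 = 27.8%, Team Beta 14/60 = 23.3% → the Product team
Overall: the Product team 73/256 = 28.5%, Team Beta 45/192 = 23.4% → the Product team
The Product team wins overall and in every ticket group — no reversal.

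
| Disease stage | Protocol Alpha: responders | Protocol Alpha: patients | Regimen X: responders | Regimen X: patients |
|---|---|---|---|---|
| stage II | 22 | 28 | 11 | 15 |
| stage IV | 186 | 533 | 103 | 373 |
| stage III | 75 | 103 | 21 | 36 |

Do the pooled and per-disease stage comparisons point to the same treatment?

Yes

Stage II: Protocol Alpha 22/28 = 78.6%, Regimen X 11/15 = 73.3% → Protocol Alpha
Stage IV: Protocol Alpha 186/533 = 34.9%, Regimen X 103/373 = 27.6% → Protocol Alpha
Stage III: Protocol Alpha 75/103 = 72.8%, Regimen X 21/36 = 58.3% → Protocol Alpha
Overall: Protocol Alpha 283/664 = 42.6%, Regimen X 135/424 = 31.8% → Protocol Alpha
Protocol Alpha wins overall and in every disease group — no reversal.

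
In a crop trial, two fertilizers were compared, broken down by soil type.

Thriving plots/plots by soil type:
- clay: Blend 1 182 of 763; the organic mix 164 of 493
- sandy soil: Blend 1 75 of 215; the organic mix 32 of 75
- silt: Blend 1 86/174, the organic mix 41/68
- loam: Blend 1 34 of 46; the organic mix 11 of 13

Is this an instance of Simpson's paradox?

Clay: Blend 1 182/763 = 23.9%, the organic mix 164/493 = 33.3% → the organic mix
Sandy soil: Blend 1 75/215 = 34.9%, the organic mix 32/75 = 42.7% → the organic mix
Silt: Blend 1 86/174 = 49.4%, the organic mix 41/68 = 60.3% → the organic mix
Loam: Blend 1 34/46 = 73.9%, the organic mix 11/13 = 84.6% → the organic mix
Overall: Blend 1 377/1198 = 31.5%, the organic mix 248/649 = 38.2% → the organic mix
The organic mix wins overall and in every soil group — no reversal.

No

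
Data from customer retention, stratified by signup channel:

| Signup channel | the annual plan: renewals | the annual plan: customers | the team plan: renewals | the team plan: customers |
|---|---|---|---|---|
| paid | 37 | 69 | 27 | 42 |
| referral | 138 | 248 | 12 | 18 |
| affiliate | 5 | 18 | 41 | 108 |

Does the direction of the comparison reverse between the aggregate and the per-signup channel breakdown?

Yes

Paid: the annual plan 37/69 = 53.6%, the team plan 27/42 = 64.3% → the team plan
Referral: the annual plan 138/248 = 55.6%, the team plan 12/18 = 66.7% → the team plan
Affiliate: the annual plan 5/18 = 27.8%, the team plan 41/108 = 38.0% → the team plan
Overall: the annual plan 180/335 = 53.7%, the team plan 80/168 = 47.6% → the annual plan
The team plan wins each signup group but the annual plan wins overall — the comparison reverses. The team plan's customers skew toward affiliate, which has a lower base rate.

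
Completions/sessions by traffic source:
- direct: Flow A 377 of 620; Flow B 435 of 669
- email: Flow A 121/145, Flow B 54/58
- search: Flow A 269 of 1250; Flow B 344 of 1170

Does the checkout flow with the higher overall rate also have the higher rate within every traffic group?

Yes

Direct: Flow A 377/620 = 60.8%, Flow B 435/669 = 65.0% → Flow B
Email: Flow A 121/145 = 83.4%, Flow B 54/58 = 93.1% → Flow B
Search: Flow A 269/1250 = 21.5%, Flow B 344/1170 = 29.4% → Flow B
Overall: Flow A 767/2015 = 38.1%, Flow B 833/1897 = 43.9% → Flow B
Flow B wins overall and in every traffic group — no reversal.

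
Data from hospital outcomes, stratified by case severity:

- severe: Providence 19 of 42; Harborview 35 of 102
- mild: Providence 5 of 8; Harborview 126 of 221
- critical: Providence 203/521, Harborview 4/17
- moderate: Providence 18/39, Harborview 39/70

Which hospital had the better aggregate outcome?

Severe: Providence 19/42 = 45.2%, Harborview 35/102 = 34.3% → Providence
Mild: Providence 5/8 = 62.5%, Harborview 126/221 = 57.0% → Providence
Critical: Providence 203/521 = 39.0%, Harborview 4/17 = 23.5% → Providence
Moderate: Providence 18/39 = 46.2%, Harborview 39/70 = 55.7% → Harborview
Overall: Providence 245/610 = 40.2%, Harborview 204/410 = 49.8% → Harborview
(Neither sweeps every case group, but Harborview has the higher pooled rate.)

Harborview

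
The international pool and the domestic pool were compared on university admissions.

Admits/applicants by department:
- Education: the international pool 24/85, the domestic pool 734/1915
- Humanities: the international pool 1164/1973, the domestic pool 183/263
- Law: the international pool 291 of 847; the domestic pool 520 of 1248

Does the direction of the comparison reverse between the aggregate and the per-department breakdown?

Yes

Education: the international pool 24/85 = 28.2%, the domestic pool 734/1915 = 38.3% → the domestic pool
Humanities: the international pool 1164/1973 = 59.0%, the domestic pool 183/263 = 69.6% → the domestic pool
Law: the international pool 291/847 = 34.4%, the domestic pool 520/1248 = 41.7% → the domestic pool
Overall: the international pool 1479/2905 = 50.9%, the domestic pool 1437/3426 = 41.9% → the international pool
The domestic pool wins each department group but the international pool wins overall — the comparison reverses. The domestic pool's applicants skew toward Education, which has a lower base rate.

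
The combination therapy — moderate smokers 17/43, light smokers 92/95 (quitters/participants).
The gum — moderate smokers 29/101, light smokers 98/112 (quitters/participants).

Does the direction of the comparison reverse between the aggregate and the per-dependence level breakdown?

No

Moderate smokers: the combination therapy 17/43 = 39.5%, the gum 29/101 = 28.7% → the combination therapy
Light smokers: the combination therapy 92/95 = 96.8%, the gum 98/112 = 87.5% → the combination therapy
Overall: the combination therapy 109/138 = 79.0%, the gum 127/213 = 59.6% → the combination therapy
The combination therapy wins overall and in every dependence group — no reversal.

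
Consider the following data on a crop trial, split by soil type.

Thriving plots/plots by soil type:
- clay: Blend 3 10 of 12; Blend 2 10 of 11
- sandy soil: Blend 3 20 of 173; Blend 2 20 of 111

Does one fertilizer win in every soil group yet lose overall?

No

Clay: Blend 3 10/12 = 83.3%, Blend 2 10/11 = 90.9% → Blend 2
Sandy soil: Blend 3 20/173 = 11.6%, Blend 2 20/111 = 18.0% → Blend 2
Overall: Blend 3 30/185 = 16.2%, Blend 2 30/122 = 24.6% → Blend 2
Blend 2 wins overall and in every soil group — no reversal.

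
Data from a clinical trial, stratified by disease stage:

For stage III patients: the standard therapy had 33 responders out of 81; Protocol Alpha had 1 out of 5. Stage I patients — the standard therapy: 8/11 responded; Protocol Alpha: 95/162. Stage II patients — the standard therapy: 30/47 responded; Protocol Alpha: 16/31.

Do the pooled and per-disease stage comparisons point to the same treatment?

Stage III: the standard therapy 33/81 = 40.7%, Protocol Alpha 1/5 = 20.0% → the standard therapy
Stage I: the standard therapy 8/11 = 72.7%, Protocol Alpha 95/162 = 58.6% → the standard therapy
Stage II: the standard therapy 30/47 = 63.8%, Protocol Alpha 16/31 = 51.6% → the standard therapy
Overall: the standard therapy 71/139 = 51.1%, Protocol Alpha 112/198 = 56.6% → Protocol Alpha
The standard therapy wins each disease group but Protocol Alpha wins overall — the comparison reverses. The standard therapy's patients skew toward stage III, which has a lower base rate.

No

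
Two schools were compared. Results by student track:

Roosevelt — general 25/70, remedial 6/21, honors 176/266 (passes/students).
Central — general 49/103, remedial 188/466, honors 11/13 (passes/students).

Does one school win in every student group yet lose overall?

Yes

General: Roosevelt 25/70 = 35.7%, Central 49/103 = 47.6% → Central
Remedial: Roosevelt 6/21 = 28.6%, Central 188/466 = 40.3% → Central
Honors: Roosevelt 176/266 = 66.2%, Central 11/13 = 84.6% → Central
Overall: Roosevelt 207/357 = 58.0%, Central 248/582 = 42.6% → Roosevelt
Central wins each student group but Roosevelt wins overall — the comparison reverses. Central's students skew toward remedial, which has a lower base rate.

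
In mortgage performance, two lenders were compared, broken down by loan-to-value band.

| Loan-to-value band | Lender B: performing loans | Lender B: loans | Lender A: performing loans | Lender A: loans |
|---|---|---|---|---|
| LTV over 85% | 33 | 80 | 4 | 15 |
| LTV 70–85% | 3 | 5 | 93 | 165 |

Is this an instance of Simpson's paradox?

Yes

LTV over 85%: Lender B 33/80 = 41.2%, Lender A 4/15 = 26.7% → Lender B
LTV 70–85%: Lender B 3/5 = 60.0%, Lender A 93/165 = 56.4% → Lender B
Overall: Lender B 36/85 = 42.4%, Lender A 97/180 = 53.9% → Lender A
Lender B wins each loan-to-value group but Lender A wins overall — the comparison reverses. Lender B's loans skew toward LTV over 85%, which has a lower base rate.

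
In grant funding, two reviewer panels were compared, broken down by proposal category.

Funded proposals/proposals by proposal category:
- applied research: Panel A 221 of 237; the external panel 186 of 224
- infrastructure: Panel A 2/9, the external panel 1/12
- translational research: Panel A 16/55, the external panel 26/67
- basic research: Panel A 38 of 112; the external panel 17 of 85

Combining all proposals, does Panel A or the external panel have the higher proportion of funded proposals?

Panel A

Applied research: Panel A 221/237 = 93.2%, the external panel 186/224 = 83.0% → Panel A
Infrastructure: Panel A 2/9 = 22.2%, the external panel 1/12 = 8.3% → Panel A
Translational research: Panel A 16/55 = 29.1%, the external panel 26/67 = 38.8% → the external panel
Basic research: Panel A 38/112 = 33.9%, the external panel 17/85 = 20.0% → Panel A
Overall: Panel A 277/413 = 67.1%, the external panel 230/388 = 59.3% → Panel A
(Neither sweeps every proposal group, but Panel A has the higher pooled rate.)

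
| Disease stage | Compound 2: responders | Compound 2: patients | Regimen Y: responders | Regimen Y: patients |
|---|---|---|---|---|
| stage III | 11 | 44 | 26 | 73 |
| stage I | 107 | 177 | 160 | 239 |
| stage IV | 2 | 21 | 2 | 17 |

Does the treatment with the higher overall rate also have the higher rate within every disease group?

Yes

Stage III: Compound 2 11/44 = 25.0%, Regimen Y 26/73 = 35.6% → Regimen Y
Stage I: Compound 2 107/177 = 60.5%, Regimen Y 160/239 = 66.9% → Regimen Y
Stage IV: Compound 2 2/21 = 9.5%, Regimen Y 2/17 = 11.8% → Regimen Y
Overall: Compound 2 120/242 = 49.6%, Regimen Y 188/329 = 57.1% → Regimen Y
Regimen Y wins overall and in every disease group — no reversal.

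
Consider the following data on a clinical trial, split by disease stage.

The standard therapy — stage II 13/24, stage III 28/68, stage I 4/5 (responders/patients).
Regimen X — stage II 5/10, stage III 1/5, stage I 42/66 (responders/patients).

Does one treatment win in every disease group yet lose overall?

Stage II: the standard therapy 13/24 = 54.2%, Regimen X 5/10 = 50.0% → the standard therapy
Stage III: the standard therapy 28/68 = 41.2%, Regimen X 1/5 = 20.0% → the standard therapy
Stage I: the standard therapy 4/5 = 80.0%, Regimen X 42/66 = 63.6% → the standard therapy
Overall: the standard therapy 45/97 = 46.4%, Regimen X 48/81 = 59.3% → Regimen X
The standard therapy wins each disease group but Regimen X wins overall — the comparison reverses. The standard therapy's patients skew toward stage III, which has a lower base rate.

Yes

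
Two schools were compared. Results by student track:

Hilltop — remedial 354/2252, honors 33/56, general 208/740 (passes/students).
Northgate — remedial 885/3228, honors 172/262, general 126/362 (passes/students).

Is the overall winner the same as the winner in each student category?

Yes

Remedial: Hilltop 354/2252 = 15.7%, Northgate 885/3228 = 27.4% → Northgate
Honors: Hilltop 33/56 = 58.9%, Northgate 172/262 = 65.6% → Northgate
General: Hilltop 208/740 = 28.1%, Northgate 126/362 = 34.8% → Northgate
Overall: Hilltop 595/3048 = 19.5%, Northgate 1183/3852 = 30.7% → Northgate
Northgate wins overall and in every student group — no reversal.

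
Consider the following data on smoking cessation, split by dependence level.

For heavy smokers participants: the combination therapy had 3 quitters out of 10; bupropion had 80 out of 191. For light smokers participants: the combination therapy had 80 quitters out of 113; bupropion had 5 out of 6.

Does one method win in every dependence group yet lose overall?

Heavy smokers: the combination therapy 3/10 = 30.0%, bupropion 80/191 = 41.9% → bupropion
Light smokers: the combination therapy 80/113 = 70.8%, bupropion 5/6 = 83.3% → bupropion
Overall: the combination therapy 83/123 = 67.5%, bupropion 85/197 = 43.1% → the combination therapy
Bupropion wins each dependence group but the combination therapy wins overall — the comparison reverses. Bupropion's participants skew toward heavy smokers, which has a lower base rate.

Yes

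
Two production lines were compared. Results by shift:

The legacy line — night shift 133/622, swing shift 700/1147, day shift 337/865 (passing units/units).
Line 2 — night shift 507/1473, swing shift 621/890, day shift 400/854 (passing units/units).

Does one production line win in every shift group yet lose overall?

Night shift: the legacy line 133/622 = 21.4%, Line 2 507/1473 = 34.4% → Line 2
Swing shift: the legacy line 700/1147 = 61.0%, Line 2 621/890 = 69.8% → Line 2
Day shift: the legacy line 337/865 = 39.0%, Line 2 400/854 = 46.8% → Line 2
Overall: the legacy line 1170/2634 = 44.4%, Line 2 1528/3217 = 47.5% → Line 2
Line 2 wins overall and in every shift group — no reversal.

No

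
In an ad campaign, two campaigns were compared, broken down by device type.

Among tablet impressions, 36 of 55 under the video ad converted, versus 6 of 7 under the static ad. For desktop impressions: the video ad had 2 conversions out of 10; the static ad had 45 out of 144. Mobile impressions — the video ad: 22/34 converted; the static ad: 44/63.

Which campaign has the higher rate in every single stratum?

Tablet: the video ad 36/55 = 65.5%, the static ad 6/7 = 85.7% → the static ad
Desktop: the video ad 2/10 = 20.0%, the static ad 45/144 = 31.2% → the static ad
Mobile: the video ad 22/34 = 64.7%, the static ad 44/63 = 69.8% → the static ad
The static ad has the higher rate in all 3 groups.

the static ad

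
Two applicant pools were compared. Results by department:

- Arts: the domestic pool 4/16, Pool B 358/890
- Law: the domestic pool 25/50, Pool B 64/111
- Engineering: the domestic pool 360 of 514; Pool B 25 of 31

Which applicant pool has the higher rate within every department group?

Pool B

Arts: the domestic pool 4/16 = 25.0%, Pool B 358/890 = 40.2% → Pool B
Law: the domestic pool 25/50 = 50.0%, Pool B 64/111 = 57.7% → Pool B
Engineering: the domestic pool 360/514 = 70.0%, Pool B 25/31 = 80.6% → Pool B
Pool B has the higher rate in all 3 groups.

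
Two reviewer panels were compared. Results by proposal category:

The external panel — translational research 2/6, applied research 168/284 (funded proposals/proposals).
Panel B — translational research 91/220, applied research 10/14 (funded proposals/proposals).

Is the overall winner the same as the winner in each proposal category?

No

Translational research: the external panel 2/6 = 33.3%, Panel B 91/220 = 41.4% → Panel B
Applied research: the external panel 168/284 = 59.2%, Panel B 10/14 = 71.4% → Panel B
Overall: the external panel 170/290 = 58.6%, Panel B 101/234 = 43.2% → the external panel
Panel B wins each proposal group but the external panel wins overall — the comparison reverses. Panel B's proposals skew toward translational research, which has a lower base rate.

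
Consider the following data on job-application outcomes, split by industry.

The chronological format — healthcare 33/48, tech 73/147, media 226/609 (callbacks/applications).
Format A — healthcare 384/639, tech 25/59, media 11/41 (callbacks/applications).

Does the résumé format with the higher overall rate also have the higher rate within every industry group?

Healthcare: the chronological format 33/48 = 68.8%, Format A 384/639 = 60.1% → the chronological format
Tech: the chronological format 73/147 = 49.7%, Format A 25/59 = 42.4% → the chronological format
Media: the chronological format 226/609 = 37.1%, Format A 11/41 = 26.8% → the chronological format
Overall: the chronological format 332/804 = 41.3%, Format A 420/739 = 56.8% → Format A
The chronological format wins each industry group but Format A wins overall — the comparison reverses. The chronological format's applications skew toward media, which has a lower base rate.

No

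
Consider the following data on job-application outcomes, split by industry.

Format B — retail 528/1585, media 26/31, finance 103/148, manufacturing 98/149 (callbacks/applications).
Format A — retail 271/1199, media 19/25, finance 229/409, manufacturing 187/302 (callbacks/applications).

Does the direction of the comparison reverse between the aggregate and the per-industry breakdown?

No

Retail: Format B 528/1585 = 33.3%, Format A 271/1199 = 22.6% → Format B
Media: Format B 26/31 = 83.9%, Format A 19/25 = 76.0% → Format B
Finance: Format B 103/148 = 69.6%, Format A 229/409 = 56.0% → Format B
Manufacturing: Format B 98/149 = 65.8%, Format A 187/302 = 61.9% → Format B
Overall: Format B 755/1913 = 39.5%, Format A 706/1935 = 36.5% → Format B
Format B wins overall and in every industry group — no reversal.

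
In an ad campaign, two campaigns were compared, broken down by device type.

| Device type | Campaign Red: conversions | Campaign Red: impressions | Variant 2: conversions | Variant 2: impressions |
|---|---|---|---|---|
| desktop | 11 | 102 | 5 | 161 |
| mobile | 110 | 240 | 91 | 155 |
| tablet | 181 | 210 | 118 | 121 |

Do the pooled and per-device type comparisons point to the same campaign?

Desktop: Campaign Red 11/102 = 10.8%, Variant 2 5/161 = 3.1% → Campaign Red
Mobile: Campaign Red 110/240 = 45.8%, Variant 2 91/155 = 58.7% → Variant 2
Tablet: Campaign Red 181/210 = 86.2%, Variant 2 118/121 = 97.5% → Variant 2
Overall: Campaign Red 302/552 = 54.7%, Variant 2 214/437 = 49.0% → Campaign Red
Neither sweeps: Campaign Red wins 1 of 3 groups, Variant 2 wins 2. Campaign Red wins overall but not every group — no Simpson reversal.

No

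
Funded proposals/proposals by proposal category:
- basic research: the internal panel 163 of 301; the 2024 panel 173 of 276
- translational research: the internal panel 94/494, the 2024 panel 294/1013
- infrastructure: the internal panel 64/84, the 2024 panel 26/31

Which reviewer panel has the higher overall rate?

Basic research: the internal panel 163/301 = 54.2%, the 2024 panel 173/276 = 62.7% → the 2024 panel
Translational research: the internal panel 94/494 = 19.0%, the 2024 panel 294/1013 = 29.0% → the 2024 panel
Infrastructure: the internal panel 64/84 = 76.2%, the 2024 panel 26/31 = 83.9% → the 2024 panel
Overall: the internal panel 321/879 = 36.5%, the 2024 panel 493/1320 = 37.3% → the 2024 panel

the 2024 panel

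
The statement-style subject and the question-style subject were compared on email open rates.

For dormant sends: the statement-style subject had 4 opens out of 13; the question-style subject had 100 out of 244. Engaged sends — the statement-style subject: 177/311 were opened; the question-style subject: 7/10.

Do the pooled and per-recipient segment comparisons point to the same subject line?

Dormant: the statement-style subject 4/13 = 30.8%, the question-style subject 100/244 = 41.0% → the question-style subject
Engaged: the statement-style subject 177/311 = 56.9%, the question-style subject 7/10 = 70.0% → the question-style subject
Overall: the statement-style subject 181/324 = 55.9%, the question-style subject 107/254 = 42.1% → the statement-style subject
The question-style subject wins each recipient group but the statement-style subject wins overall — the comparison reverses. The question-style subject's sends skew toward dormant, which has a lower base rate.

No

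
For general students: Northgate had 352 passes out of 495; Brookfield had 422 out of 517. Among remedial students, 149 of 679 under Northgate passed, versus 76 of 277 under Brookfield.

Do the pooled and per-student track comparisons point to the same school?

Yes

General: Northgate 352/495 = 71.1%, Brookfield 422/517 = 81.6% → Brookfield
Remedial: Northgate 149/679 = 21.9%, Brookfield 76/277 = 27.4% → Brookfield
Overall: Northgate 501/1174 = 42.7%, Brookfield 498/794 = 62.7% → Brookfield
Brookfield wins overall and in every student group — no reversal.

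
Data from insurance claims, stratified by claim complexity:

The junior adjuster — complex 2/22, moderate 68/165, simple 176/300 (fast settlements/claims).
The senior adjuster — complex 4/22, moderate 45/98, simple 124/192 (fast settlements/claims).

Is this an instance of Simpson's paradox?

Complex: the junior adjuster 2/22 = 9.1%, the senior adjuster 4/22 = 18.2% → the senior adjuster
Moderate: the junior adjuster 68/165 = 41.2%, the senior adjuster 45/98 = 45.9% → the senior adjuster
Simple: the junior adjuster 176/300 = 58.7%, the senior adjuster 124/192 = 64.6% → the senior adjuster
Overall: the junior adjuster 246/487 = 50.5%, the senior adjuster 173/312 = 55.4% → the senior adjuster
The senior adjuster wins overall and in every claim group — no reversal.

No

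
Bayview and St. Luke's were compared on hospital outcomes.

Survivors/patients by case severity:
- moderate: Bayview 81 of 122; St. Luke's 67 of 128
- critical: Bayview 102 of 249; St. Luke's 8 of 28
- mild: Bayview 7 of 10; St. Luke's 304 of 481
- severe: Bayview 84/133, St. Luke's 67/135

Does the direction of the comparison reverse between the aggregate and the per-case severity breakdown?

Yes

Moderate: Bayview 81/122 = 66.4%, St. Luke's 67/128 = 52.3% → Bayview
Critical: Bayview 102/249 = 41.0%, St. Luke's 8/28 = 28.6% → Bayview
Mild: Bayview 7/10 = 70.0%, St. Luke's 304/481 = 63.2% → Bayview
Severe: Bayview 84/133 = 63.2%, St. Luke's 67/135 = 49.6% → Bayview
Overall: Bayview 274/514 = 53.3%, St. Luke's 446/772 = 57.8% → St. Luke's
Bayview wins each case group but St. Luke's wins overall — the comparison reverses. Bayview's patients skew toward critical, which has a lower base rate.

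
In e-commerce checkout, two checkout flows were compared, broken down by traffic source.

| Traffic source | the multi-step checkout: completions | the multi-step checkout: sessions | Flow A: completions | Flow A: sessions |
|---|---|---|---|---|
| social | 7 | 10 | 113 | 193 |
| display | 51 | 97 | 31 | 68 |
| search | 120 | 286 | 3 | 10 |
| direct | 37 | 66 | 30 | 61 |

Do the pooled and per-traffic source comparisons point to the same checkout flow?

No

Social: the multi-step checkout 7/10 = 70.0%, Flow A 113/193 = 58.5% → the multi-step checkout
Display: the multi-step checkout 51/97 = 52.6%, Flow A 31/68 = 45.6% → the multi-step checkout
Search: the multi-step checkout 120/286 = 42.0%, Flow A 3/10 = 30.0% → the multi-step checkout
Direct: the multi-step checkout 37/66 = 56.1%, Flow A 30/61 = 49.2% → the multi-step checkout
Overall: the multi-step checkout 215/459 = 46.8%, Flow A 177/332 = 53.3% → Flow A
The multi-step checkout wins each traffic group but Flow A wins overall — the comparison reverses. The multi-step checkout's sessions skew toward search, which has a lower base rate.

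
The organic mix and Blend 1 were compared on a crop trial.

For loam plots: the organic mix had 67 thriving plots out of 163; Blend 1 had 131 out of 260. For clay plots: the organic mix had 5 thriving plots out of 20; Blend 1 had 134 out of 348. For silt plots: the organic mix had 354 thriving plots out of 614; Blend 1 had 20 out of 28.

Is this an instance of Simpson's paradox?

Loam: the organic mix 67/163 = 41.1%, Blend 1 131/260 = 50.4% → Blend 1
Clay: the organic mix 5/20 = 25.0%, Blend 1 134/348 = 38.5% → Blend 1
Silt: the organic mix 354/614 = 57.7%, Blend 1 20/28 = 71.4% → Blend 1
Overall: the organic mix 426/797 = 53.5%, Blend 1 285/636 = 44.8% → the organic mix
Blend 1 wins each soil group but the organic mix wins overall — the comparison reverses. Blend 1's plots skew toward clay, which has a lower base rate.

Yes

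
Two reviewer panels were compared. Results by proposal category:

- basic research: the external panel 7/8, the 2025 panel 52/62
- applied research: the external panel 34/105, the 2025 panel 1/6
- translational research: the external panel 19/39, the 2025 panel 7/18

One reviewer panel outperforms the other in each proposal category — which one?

Basic research: the external panel 7/8 = 87.5%, the 2025 panel 52/62 = 83.9% → the external panel
Applied research: the external panel 34/105 = 32.4%, the 2025 panel 1/6 = 16.7% → the external panel
Translational research: the external panel 19/39 = 48.7%, the 2025 panel 7/18 = 38.9% → the external panel
The external panel has the higher rate in all 3 groups.

the external panel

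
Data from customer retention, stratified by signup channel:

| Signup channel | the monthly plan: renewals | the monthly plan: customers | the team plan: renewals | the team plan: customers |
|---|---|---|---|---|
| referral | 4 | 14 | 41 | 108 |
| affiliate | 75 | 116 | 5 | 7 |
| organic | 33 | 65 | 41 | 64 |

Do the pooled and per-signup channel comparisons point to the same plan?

Referral: the monthly plan 4/14 = 28.6%, the team plan 41/108 = 38.0% → the team plan
Affiliate: the monthly plan 75/116 = 64.7%, the team plan 5/7 = 71.4% → the team plan
Organic: the monthly plan 33/65 = 50.8%, the team plan 41/64 = 64.1% → the team plan
Overall: the monthly plan 112/195 = 57.4%, the team plan 87/179 = 48.6% → the monthly plan
The team plan wins each signup group but the monthly plan wins overall — the comparison reverses. The team plan's customers skew toward referral, which has a lower base rate.

No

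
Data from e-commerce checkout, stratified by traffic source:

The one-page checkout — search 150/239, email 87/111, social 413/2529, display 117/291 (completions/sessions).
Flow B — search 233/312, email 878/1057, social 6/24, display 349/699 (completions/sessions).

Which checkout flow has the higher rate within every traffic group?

Search: the one-page checkout 150/239 = 62.8%, Flow B 233/312 = 74.7% → Flow B
Email: the one-page checkout 87/111 = 78.4%, Flow B 878/1057 = 83.1% → Flow B
Social: the one-page checkout 413/2529 = 16.3%, Flow B 6/24 = 25.0% → Flow B
Display: the one-page checkout 117/291 = 40.2%, Flow B 349/699 = 49.9% → Flow B
Flow B has the higher rate in all 4 groups.

Flow B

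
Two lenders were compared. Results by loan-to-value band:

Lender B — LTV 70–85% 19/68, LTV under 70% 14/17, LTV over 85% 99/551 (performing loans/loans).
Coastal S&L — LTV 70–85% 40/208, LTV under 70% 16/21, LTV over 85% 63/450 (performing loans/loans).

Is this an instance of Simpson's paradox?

No

LTV 70–85%: Lender B 19/68 = 27.9%, Coastal S&L 40/208 = 19.2% → Lender B
LTV under 70%: Lender B 14/17 = 82.4%, Coastal S&L 16/21 = 76.2% → Lender B
LTV over 85%: Lender B 99/551 = 18.0%, Coastal S&L 63/450 = 14.0% → Lender B
Overall: Lender B 132/636 = 20.8%, Coastal S&L 119/679 = 17.5% → Lender B
Lender B wins overall and in every loan-to-value group — no reversal.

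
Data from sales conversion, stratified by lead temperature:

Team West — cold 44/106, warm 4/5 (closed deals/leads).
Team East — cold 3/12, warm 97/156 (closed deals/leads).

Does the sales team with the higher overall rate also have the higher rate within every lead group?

No

Cold: Team West 44/106 = 41.5%, Team East 3/12 = 25.0% → Team West
Warm: Team West 4/5 = 80.0%, Team East 97/156 = 62.2% → Team West
Overall: Team West 48/111 = 43.2%, Team East 100/168 = 59.5% → Team East
Team West wins each lead group but Team East wins overall — the comparison reverses. Team West's leads skew toward cold, which has a lower base rate.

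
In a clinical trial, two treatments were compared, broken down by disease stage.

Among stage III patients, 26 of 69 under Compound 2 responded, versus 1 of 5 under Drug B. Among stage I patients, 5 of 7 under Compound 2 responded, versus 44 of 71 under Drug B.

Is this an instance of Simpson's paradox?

Yes

Stage III: Compound 2 26/69 = 37.7%, Drug B 1/5 = 20.0% → Compound 2
Stage I: Compound 2 5/7 = 71.4%, Drug B 44/71 = 62.0% → Compound 2
Overall: Compound 2 31/76 = 40.8%, Drug B 45/76 = 59.2% → Drug B
Compound 2 wins each disease group but Drug B wins overall — the comparison reverses. Compound 2's patients skew toward stage III, which has a lower base rate.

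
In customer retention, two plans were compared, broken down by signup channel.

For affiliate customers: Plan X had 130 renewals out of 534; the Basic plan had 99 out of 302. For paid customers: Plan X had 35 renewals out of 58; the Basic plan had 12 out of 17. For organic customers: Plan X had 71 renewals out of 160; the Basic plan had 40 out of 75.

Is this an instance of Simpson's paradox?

Affiliate: Plan X 130/534 = 24.3%, the Basic plan 99/302 = 32.8% → the Basic plan
Paid: Plan X 35/58 = 60.3%, the Basic plan 12/17 = 70.6% → the Basic plan
Organic: Plan X 71/160 = 44.4%, the Basic plan 40/75 = 53.3% → the Basic plan
Overall: Plan X 236/752 = 31.4%, the Basic plan 151/394 = 38.3% → the Basic plan
The Basic plan wins overall and in every signup group — no reversal.

No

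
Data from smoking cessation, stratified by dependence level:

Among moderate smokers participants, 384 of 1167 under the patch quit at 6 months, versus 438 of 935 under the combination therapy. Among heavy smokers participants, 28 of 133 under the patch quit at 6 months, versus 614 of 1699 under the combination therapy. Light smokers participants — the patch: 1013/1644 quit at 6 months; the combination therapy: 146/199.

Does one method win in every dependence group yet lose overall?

Moderate smokers: the patch 384/1167 = 32.9%, the combination therapy 438/935 = 46.8% → the combination therapy
Heavy smokers: the patch 28/133 = 21.1%, the combination therapy 614/1699 = 36.1% → the combination therapy
Light smokers: the patch 1013/1644 = 61.6%, the combination therapy 146/199 = 73.4% → the combination therapy
Overall: the patch 1425/2944 = 48.4%, the combination therapy 1198/2833 = 42.3% → the patch
The combination therapy wins each dependence group but the patch wins overall — the comparison reverses. The combination therapy's participants skew toward heavy smokers, which has a lower base rate.

Yes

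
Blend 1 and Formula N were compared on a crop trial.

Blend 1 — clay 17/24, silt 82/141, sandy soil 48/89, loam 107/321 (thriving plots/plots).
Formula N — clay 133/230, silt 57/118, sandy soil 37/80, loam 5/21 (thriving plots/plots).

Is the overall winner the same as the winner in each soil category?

No

Clay: Blend 1 17/24 = 70.8%, Formula N 133/230 = 57.8% → Blend 1
Silt: Blend 1 82/141 = 58.2%, Formula N 57/118 = 48.3% → Blend 1
Sandy soil: Blend 1 48/89 = 53.9%, Formula N 37/80 = 46.2% → Blend 1
Loam: Blend 1 107/321 = 33.3%, Formula N 5/21 = 23.8% → Blend 1
Overall: Blend 1 254/575 = 44.2%, Formula N 232/449 = 51.7% → Formula N
Blend 1 wins each soil group but Formula N wins overall — the comparison reverses. Blend 1's plots skew toward loam, which has a lower base rate.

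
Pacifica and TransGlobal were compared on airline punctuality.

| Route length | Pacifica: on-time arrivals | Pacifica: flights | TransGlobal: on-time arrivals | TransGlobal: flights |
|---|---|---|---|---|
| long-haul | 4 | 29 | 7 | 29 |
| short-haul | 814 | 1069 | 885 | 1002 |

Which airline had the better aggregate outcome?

Long-haul: Pacifica 4/29 = 13.8%, TransGlobal 7/29 = 24.1% → TransGlobal
Short-haul: Pacifica 814/1069 = 76.1%, TransGlobal 885/1002 = 88.3% → TransGlobal
Overall: Pacifica 818/1098 = 74.5%, TransGlobal 892/1031 = 86.5% → TransGlobal

TransGlobal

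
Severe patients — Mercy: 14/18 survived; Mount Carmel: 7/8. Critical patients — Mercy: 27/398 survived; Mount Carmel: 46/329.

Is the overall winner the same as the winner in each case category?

Severe: Mercy 14/18 = 77.8%, Mount Carmel 7/8 = 87.5% → Mount Carmel
Critical: Mercy 27/398 = 6.8%, Mount Carmel 46/329 = 14.0% → Mount Carmel
Overall: Mercy 41/416 = 9.9%, Mount Carmel 53/337 = 15.7% → Mount Carmel
Mount Carmel wins overall and in every case group — no reversal.

Yes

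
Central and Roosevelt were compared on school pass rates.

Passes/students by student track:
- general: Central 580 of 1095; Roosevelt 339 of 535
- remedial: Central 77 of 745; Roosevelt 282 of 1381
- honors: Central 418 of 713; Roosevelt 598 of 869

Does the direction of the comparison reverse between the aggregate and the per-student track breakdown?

General: Central 580/1095 = 53.0%, Roosevelt 339/535 = 63.4% → Roosevelt
Remedial: Central 77/745 = 10.3%, Roosevelt 282/1381 = 20.4% → Roosevelt
Honors: Central 418/713 = 58.6%, Roosevelt 598/869 = 68.8% → Roosevelt
Overall: Central 1075/2553 = 42.1%, Roosevelt 1219/2785 = 43.8% → Roosevelt
Roosevelt wins overall and in every student group — no reversal.

No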